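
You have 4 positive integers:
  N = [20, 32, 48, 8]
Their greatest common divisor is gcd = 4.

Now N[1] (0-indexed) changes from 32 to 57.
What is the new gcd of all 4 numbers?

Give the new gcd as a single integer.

Numbers: [20, 32, 48, 8], gcd = 4
Change: index 1, 32 -> 57
gcd of the OTHER numbers (without index 1): gcd([20, 48, 8]) = 4
New gcd = gcd(g_others, new_val) = gcd(4, 57) = 1

Answer: 1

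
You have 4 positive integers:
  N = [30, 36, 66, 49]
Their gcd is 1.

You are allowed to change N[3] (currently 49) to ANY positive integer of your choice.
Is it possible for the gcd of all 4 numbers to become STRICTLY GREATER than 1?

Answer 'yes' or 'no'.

Current gcd = 1
gcd of all OTHER numbers (without N[3]=49): gcd([30, 36, 66]) = 6
The new gcd after any change is gcd(6, new_value).
This can be at most 6.
Since 6 > old gcd 1, the gcd CAN increase (e.g., set N[3] = 6).

Answer: yes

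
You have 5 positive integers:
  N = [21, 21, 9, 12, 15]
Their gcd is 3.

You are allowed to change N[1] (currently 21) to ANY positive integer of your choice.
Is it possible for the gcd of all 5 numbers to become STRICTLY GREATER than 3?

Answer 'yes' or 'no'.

Answer: no

Derivation:
Current gcd = 3
gcd of all OTHER numbers (without N[1]=21): gcd([21, 9, 12, 15]) = 3
The new gcd after any change is gcd(3, new_value).
This can be at most 3.
Since 3 = old gcd 3, the gcd can only stay the same or decrease.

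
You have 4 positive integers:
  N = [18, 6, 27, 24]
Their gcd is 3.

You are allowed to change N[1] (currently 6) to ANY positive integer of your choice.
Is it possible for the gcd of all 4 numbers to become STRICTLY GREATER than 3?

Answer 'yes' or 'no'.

Current gcd = 3
gcd of all OTHER numbers (without N[1]=6): gcd([18, 27, 24]) = 3
The new gcd after any change is gcd(3, new_value).
This can be at most 3.
Since 3 = old gcd 3, the gcd can only stay the same or decrease.

Answer: no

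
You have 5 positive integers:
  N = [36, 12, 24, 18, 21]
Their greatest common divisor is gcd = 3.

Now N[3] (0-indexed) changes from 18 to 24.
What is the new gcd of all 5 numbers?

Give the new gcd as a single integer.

Numbers: [36, 12, 24, 18, 21], gcd = 3
Change: index 3, 18 -> 24
gcd of the OTHER numbers (without index 3): gcd([36, 12, 24, 21]) = 3
New gcd = gcd(g_others, new_val) = gcd(3, 24) = 3

Answer: 3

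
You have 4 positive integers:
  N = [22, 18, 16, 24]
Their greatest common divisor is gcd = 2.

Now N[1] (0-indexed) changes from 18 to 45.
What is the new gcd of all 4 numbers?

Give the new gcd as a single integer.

Numbers: [22, 18, 16, 24], gcd = 2
Change: index 1, 18 -> 45
gcd of the OTHER numbers (without index 1): gcd([22, 16, 24]) = 2
New gcd = gcd(g_others, new_val) = gcd(2, 45) = 1

Answer: 1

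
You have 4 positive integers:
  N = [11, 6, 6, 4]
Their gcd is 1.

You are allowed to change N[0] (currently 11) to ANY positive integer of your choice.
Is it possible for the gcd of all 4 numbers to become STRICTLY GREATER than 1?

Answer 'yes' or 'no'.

Current gcd = 1
gcd of all OTHER numbers (without N[0]=11): gcd([6, 6, 4]) = 2
The new gcd after any change is gcd(2, new_value).
This can be at most 2.
Since 2 > old gcd 1, the gcd CAN increase (e.g., set N[0] = 2).

Answer: yes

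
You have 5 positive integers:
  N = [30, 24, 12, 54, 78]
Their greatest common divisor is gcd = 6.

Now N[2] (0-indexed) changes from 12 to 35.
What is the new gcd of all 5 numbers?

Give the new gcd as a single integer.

Numbers: [30, 24, 12, 54, 78], gcd = 6
Change: index 2, 12 -> 35
gcd of the OTHER numbers (without index 2): gcd([30, 24, 54, 78]) = 6
New gcd = gcd(g_others, new_val) = gcd(6, 35) = 1

Answer: 1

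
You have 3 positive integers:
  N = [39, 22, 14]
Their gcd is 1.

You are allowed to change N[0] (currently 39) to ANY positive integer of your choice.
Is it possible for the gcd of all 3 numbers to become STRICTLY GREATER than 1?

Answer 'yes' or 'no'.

Answer: yes

Derivation:
Current gcd = 1
gcd of all OTHER numbers (without N[0]=39): gcd([22, 14]) = 2
The new gcd after any change is gcd(2, new_value).
This can be at most 2.
Since 2 > old gcd 1, the gcd CAN increase (e.g., set N[0] = 2).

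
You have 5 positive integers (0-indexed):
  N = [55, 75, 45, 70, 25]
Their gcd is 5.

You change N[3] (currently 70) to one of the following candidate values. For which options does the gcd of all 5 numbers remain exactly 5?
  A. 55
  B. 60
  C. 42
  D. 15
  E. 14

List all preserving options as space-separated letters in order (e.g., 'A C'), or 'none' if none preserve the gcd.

Old gcd = 5; gcd of others (without N[3]) = 5
New gcd for candidate v: gcd(5, v). Preserves old gcd iff gcd(5, v) = 5.
  Option A: v=55, gcd(5,55)=5 -> preserves
  Option B: v=60, gcd(5,60)=5 -> preserves
  Option C: v=42, gcd(5,42)=1 -> changes
  Option D: v=15, gcd(5,15)=5 -> preserves
  Option E: v=14, gcd(5,14)=1 -> changes

Answer: A B D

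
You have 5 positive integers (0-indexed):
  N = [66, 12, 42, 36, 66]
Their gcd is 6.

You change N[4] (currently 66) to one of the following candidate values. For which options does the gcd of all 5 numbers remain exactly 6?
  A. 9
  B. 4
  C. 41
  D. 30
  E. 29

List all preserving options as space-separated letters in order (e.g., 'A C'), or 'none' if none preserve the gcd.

Old gcd = 6; gcd of others (without N[4]) = 6
New gcd for candidate v: gcd(6, v). Preserves old gcd iff gcd(6, v) = 6.
  Option A: v=9, gcd(6,9)=3 -> changes
  Option B: v=4, gcd(6,4)=2 -> changes
  Option C: v=41, gcd(6,41)=1 -> changes
  Option D: v=30, gcd(6,30)=6 -> preserves
  Option E: v=29, gcd(6,29)=1 -> changes

Answer: D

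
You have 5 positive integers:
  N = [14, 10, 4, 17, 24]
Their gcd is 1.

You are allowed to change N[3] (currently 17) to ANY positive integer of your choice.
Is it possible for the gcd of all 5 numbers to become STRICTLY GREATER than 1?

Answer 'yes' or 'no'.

Answer: yes

Derivation:
Current gcd = 1
gcd of all OTHER numbers (without N[3]=17): gcd([14, 10, 4, 24]) = 2
The new gcd after any change is gcd(2, new_value).
This can be at most 2.
Since 2 > old gcd 1, the gcd CAN increase (e.g., set N[3] = 2).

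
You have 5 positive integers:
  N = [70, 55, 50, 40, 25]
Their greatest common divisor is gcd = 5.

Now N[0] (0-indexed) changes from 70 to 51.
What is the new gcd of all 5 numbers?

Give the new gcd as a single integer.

Numbers: [70, 55, 50, 40, 25], gcd = 5
Change: index 0, 70 -> 51
gcd of the OTHER numbers (without index 0): gcd([55, 50, 40, 25]) = 5
New gcd = gcd(g_others, new_val) = gcd(5, 51) = 1

Answer: 1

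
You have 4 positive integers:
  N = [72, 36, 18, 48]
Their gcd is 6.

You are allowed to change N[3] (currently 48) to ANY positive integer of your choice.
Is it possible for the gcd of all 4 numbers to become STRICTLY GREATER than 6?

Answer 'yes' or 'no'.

Current gcd = 6
gcd of all OTHER numbers (without N[3]=48): gcd([72, 36, 18]) = 18
The new gcd after any change is gcd(18, new_value).
This can be at most 18.
Since 18 > old gcd 6, the gcd CAN increase (e.g., set N[3] = 18).

Answer: yes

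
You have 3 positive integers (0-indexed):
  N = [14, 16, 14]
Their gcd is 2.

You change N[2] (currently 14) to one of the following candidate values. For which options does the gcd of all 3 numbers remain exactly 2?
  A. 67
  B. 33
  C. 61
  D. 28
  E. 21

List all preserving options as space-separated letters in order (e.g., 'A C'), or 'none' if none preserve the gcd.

Old gcd = 2; gcd of others (without N[2]) = 2
New gcd for candidate v: gcd(2, v). Preserves old gcd iff gcd(2, v) = 2.
  Option A: v=67, gcd(2,67)=1 -> changes
  Option B: v=33, gcd(2,33)=1 -> changes
  Option C: v=61, gcd(2,61)=1 -> changes
  Option D: v=28, gcd(2,28)=2 -> preserves
  Option E: v=21, gcd(2,21)=1 -> changes

Answer: D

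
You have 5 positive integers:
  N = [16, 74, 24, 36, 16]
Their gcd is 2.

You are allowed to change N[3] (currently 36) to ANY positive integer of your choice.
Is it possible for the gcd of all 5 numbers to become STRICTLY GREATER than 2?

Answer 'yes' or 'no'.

Current gcd = 2
gcd of all OTHER numbers (without N[3]=36): gcd([16, 74, 24, 16]) = 2
The new gcd after any change is gcd(2, new_value).
This can be at most 2.
Since 2 = old gcd 2, the gcd can only stay the same or decrease.

Answer: no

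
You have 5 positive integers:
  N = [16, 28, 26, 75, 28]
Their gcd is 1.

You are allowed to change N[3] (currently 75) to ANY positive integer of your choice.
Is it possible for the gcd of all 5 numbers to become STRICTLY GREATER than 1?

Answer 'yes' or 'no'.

Current gcd = 1
gcd of all OTHER numbers (without N[3]=75): gcd([16, 28, 26, 28]) = 2
The new gcd after any change is gcd(2, new_value).
This can be at most 2.
Since 2 > old gcd 1, the gcd CAN increase (e.g., set N[3] = 2).

Answer: yes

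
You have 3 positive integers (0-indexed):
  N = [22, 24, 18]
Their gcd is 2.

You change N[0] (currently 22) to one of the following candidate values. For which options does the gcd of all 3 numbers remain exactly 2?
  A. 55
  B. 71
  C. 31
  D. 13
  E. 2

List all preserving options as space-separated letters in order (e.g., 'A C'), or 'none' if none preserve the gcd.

Answer: E

Derivation:
Old gcd = 2; gcd of others (without N[0]) = 6
New gcd for candidate v: gcd(6, v). Preserves old gcd iff gcd(6, v) = 2.
  Option A: v=55, gcd(6,55)=1 -> changes
  Option B: v=71, gcd(6,71)=1 -> changes
  Option C: v=31, gcd(6,31)=1 -> changes
  Option D: v=13, gcd(6,13)=1 -> changes
  Option E: v=2, gcd(6,2)=2 -> preserves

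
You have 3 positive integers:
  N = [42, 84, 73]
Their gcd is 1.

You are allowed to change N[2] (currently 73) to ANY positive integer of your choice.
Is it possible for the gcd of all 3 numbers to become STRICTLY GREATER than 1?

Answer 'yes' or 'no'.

Answer: yes

Derivation:
Current gcd = 1
gcd of all OTHER numbers (without N[2]=73): gcd([42, 84]) = 42
The new gcd after any change is gcd(42, new_value).
This can be at most 42.
Since 42 > old gcd 1, the gcd CAN increase (e.g., set N[2] = 42).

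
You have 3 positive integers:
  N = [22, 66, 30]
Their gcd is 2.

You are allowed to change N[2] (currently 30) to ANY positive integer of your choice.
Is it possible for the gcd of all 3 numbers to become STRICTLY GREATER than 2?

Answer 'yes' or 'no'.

Current gcd = 2
gcd of all OTHER numbers (without N[2]=30): gcd([22, 66]) = 22
The new gcd after any change is gcd(22, new_value).
This can be at most 22.
Since 22 > old gcd 2, the gcd CAN increase (e.g., set N[2] = 22).

Answer: yes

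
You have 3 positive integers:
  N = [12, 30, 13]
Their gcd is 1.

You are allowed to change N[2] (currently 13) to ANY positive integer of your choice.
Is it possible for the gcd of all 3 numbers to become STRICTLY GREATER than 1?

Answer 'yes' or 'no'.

Answer: yes

Derivation:
Current gcd = 1
gcd of all OTHER numbers (without N[2]=13): gcd([12, 30]) = 6
The new gcd after any change is gcd(6, new_value).
This can be at most 6.
Since 6 > old gcd 1, the gcd CAN increase (e.g., set N[2] = 6).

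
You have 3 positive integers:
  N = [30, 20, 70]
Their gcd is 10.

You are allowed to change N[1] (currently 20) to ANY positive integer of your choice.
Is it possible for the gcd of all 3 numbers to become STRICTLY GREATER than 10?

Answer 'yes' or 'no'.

Answer: no

Derivation:
Current gcd = 10
gcd of all OTHER numbers (without N[1]=20): gcd([30, 70]) = 10
The new gcd after any change is gcd(10, new_value).
This can be at most 10.
Since 10 = old gcd 10, the gcd can only stay the same or decrease.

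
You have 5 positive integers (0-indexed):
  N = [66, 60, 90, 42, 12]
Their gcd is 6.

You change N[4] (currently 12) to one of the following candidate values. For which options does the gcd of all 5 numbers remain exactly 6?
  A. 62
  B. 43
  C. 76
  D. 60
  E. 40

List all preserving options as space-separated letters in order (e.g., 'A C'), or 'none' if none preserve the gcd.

Old gcd = 6; gcd of others (without N[4]) = 6
New gcd for candidate v: gcd(6, v). Preserves old gcd iff gcd(6, v) = 6.
  Option A: v=62, gcd(6,62)=2 -> changes
  Option B: v=43, gcd(6,43)=1 -> changes
  Option C: v=76, gcd(6,76)=2 -> changes
  Option D: v=60, gcd(6,60)=6 -> preserves
  Option E: v=40, gcd(6,40)=2 -> changes

Answer: D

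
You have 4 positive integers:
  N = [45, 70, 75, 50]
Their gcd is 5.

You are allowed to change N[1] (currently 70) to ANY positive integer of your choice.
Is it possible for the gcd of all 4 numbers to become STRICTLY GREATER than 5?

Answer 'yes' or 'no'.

Answer: no

Derivation:
Current gcd = 5
gcd of all OTHER numbers (without N[1]=70): gcd([45, 75, 50]) = 5
The new gcd after any change is gcd(5, new_value).
This can be at most 5.
Since 5 = old gcd 5, the gcd can only stay the same or decrease.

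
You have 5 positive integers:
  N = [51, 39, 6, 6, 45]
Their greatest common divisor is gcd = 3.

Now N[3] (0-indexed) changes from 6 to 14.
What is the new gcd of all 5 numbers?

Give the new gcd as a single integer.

Answer: 1

Derivation:
Numbers: [51, 39, 6, 6, 45], gcd = 3
Change: index 3, 6 -> 14
gcd of the OTHER numbers (without index 3): gcd([51, 39, 6, 45]) = 3
New gcd = gcd(g_others, new_val) = gcd(3, 14) = 1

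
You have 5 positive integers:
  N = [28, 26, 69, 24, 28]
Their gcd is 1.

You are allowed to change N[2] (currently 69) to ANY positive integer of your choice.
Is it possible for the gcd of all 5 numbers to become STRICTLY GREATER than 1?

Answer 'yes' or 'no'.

Current gcd = 1
gcd of all OTHER numbers (without N[2]=69): gcd([28, 26, 24, 28]) = 2
The new gcd after any change is gcd(2, new_value).
This can be at most 2.
Since 2 > old gcd 1, the gcd CAN increase (e.g., set N[2] = 2).

Answer: yes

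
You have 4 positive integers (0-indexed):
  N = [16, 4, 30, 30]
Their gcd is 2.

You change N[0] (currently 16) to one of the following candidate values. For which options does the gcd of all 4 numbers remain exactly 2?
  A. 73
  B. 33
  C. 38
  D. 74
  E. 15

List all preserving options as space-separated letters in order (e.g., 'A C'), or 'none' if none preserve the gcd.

Old gcd = 2; gcd of others (without N[0]) = 2
New gcd for candidate v: gcd(2, v). Preserves old gcd iff gcd(2, v) = 2.
  Option A: v=73, gcd(2,73)=1 -> changes
  Option B: v=33, gcd(2,33)=1 -> changes
  Option C: v=38, gcd(2,38)=2 -> preserves
  Option D: v=74, gcd(2,74)=2 -> preserves
  Option E: v=15, gcd(2,15)=1 -> changes

Answer: C D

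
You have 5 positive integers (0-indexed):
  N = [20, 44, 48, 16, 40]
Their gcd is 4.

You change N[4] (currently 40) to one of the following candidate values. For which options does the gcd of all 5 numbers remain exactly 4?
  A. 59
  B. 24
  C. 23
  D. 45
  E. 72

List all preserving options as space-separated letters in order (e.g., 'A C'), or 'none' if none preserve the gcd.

Old gcd = 4; gcd of others (without N[4]) = 4
New gcd for candidate v: gcd(4, v). Preserves old gcd iff gcd(4, v) = 4.
  Option A: v=59, gcd(4,59)=1 -> changes
  Option B: v=24, gcd(4,24)=4 -> preserves
  Option C: v=23, gcd(4,23)=1 -> changes
  Option D: v=45, gcd(4,45)=1 -> changes
  Option E: v=72, gcd(4,72)=4 -> preserves

Answer: B E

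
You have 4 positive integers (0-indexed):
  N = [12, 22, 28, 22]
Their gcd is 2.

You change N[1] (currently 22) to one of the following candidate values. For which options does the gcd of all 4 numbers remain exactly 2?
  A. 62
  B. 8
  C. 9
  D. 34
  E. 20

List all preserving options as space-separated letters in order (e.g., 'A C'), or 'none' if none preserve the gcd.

Old gcd = 2; gcd of others (without N[1]) = 2
New gcd for candidate v: gcd(2, v). Preserves old gcd iff gcd(2, v) = 2.
  Option A: v=62, gcd(2,62)=2 -> preserves
  Option B: v=8, gcd(2,8)=2 -> preserves
  Option C: v=9, gcd(2,9)=1 -> changes
  Option D: v=34, gcd(2,34)=2 -> preserves
  Option E: v=20, gcd(2,20)=2 -> preserves

Answer: A B D E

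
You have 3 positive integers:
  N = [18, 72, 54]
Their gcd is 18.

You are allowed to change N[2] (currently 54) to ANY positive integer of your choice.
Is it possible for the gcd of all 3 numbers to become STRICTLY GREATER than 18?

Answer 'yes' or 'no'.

Current gcd = 18
gcd of all OTHER numbers (without N[2]=54): gcd([18, 72]) = 18
The new gcd after any change is gcd(18, new_value).
This can be at most 18.
Since 18 = old gcd 18, the gcd can only stay the same or decrease.

Answer: no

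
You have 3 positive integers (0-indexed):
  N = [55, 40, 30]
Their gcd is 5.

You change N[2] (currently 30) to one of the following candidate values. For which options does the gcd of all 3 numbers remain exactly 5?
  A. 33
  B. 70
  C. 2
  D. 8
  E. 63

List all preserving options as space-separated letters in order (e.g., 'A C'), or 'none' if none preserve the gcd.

Answer: B

Derivation:
Old gcd = 5; gcd of others (without N[2]) = 5
New gcd for candidate v: gcd(5, v). Preserves old gcd iff gcd(5, v) = 5.
  Option A: v=33, gcd(5,33)=1 -> changes
  Option B: v=70, gcd(5,70)=5 -> preserves
  Option C: v=2, gcd(5,2)=1 -> changes
  Option D: v=8, gcd(5,8)=1 -> changes
  Option E: v=63, gcd(5,63)=1 -> changes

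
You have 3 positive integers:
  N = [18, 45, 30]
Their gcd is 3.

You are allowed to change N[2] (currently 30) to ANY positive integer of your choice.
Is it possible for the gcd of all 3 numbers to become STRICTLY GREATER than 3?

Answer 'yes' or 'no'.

Answer: yes

Derivation:
Current gcd = 3
gcd of all OTHER numbers (without N[2]=30): gcd([18, 45]) = 9
The new gcd after any change is gcd(9, new_value).
This can be at most 9.
Since 9 > old gcd 3, the gcd CAN increase (e.g., set N[2] = 9).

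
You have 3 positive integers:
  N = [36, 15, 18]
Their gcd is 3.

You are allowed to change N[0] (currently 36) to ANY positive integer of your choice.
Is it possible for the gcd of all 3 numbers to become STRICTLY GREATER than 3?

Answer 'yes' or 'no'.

Answer: no

Derivation:
Current gcd = 3
gcd of all OTHER numbers (without N[0]=36): gcd([15, 18]) = 3
The new gcd after any change is gcd(3, new_value).
This can be at most 3.
Since 3 = old gcd 3, the gcd can only stay the same or decrease.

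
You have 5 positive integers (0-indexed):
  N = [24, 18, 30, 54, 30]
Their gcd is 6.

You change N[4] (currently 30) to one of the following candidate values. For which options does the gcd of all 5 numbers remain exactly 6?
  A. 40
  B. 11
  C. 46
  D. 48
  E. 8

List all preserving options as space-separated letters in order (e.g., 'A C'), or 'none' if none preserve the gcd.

Answer: D

Derivation:
Old gcd = 6; gcd of others (without N[4]) = 6
New gcd for candidate v: gcd(6, v). Preserves old gcd iff gcd(6, v) = 6.
  Option A: v=40, gcd(6,40)=2 -> changes
  Option B: v=11, gcd(6,11)=1 -> changes
  Option C: v=46, gcd(6,46)=2 -> changes
  Option D: v=48, gcd(6,48)=6 -> preserves
  Option E: v=8, gcd(6,8)=2 -> changes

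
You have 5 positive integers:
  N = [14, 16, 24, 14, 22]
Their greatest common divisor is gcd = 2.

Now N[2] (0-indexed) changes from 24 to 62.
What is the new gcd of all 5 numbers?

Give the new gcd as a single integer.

Answer: 2

Derivation:
Numbers: [14, 16, 24, 14, 22], gcd = 2
Change: index 2, 24 -> 62
gcd of the OTHER numbers (without index 2): gcd([14, 16, 14, 22]) = 2
New gcd = gcd(g_others, new_val) = gcd(2, 62) = 2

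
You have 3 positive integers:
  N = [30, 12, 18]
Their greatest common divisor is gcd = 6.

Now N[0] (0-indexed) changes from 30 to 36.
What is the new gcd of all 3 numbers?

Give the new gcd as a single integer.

Answer: 6

Derivation:
Numbers: [30, 12, 18], gcd = 6
Change: index 0, 30 -> 36
gcd of the OTHER numbers (without index 0): gcd([12, 18]) = 6
New gcd = gcd(g_others, new_val) = gcd(6, 36) = 6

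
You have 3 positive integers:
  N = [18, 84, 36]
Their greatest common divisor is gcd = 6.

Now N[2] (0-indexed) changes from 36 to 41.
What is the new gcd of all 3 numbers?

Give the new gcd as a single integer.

Numbers: [18, 84, 36], gcd = 6
Change: index 2, 36 -> 41
gcd of the OTHER numbers (without index 2): gcd([18, 84]) = 6
New gcd = gcd(g_others, new_val) = gcd(6, 41) = 1

Answer: 1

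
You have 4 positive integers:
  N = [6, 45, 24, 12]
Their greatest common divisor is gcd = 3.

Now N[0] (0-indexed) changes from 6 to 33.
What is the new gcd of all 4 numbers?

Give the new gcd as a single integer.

Numbers: [6, 45, 24, 12], gcd = 3
Change: index 0, 6 -> 33
gcd of the OTHER numbers (without index 0): gcd([45, 24, 12]) = 3
New gcd = gcd(g_others, new_val) = gcd(3, 33) = 3

Answer: 3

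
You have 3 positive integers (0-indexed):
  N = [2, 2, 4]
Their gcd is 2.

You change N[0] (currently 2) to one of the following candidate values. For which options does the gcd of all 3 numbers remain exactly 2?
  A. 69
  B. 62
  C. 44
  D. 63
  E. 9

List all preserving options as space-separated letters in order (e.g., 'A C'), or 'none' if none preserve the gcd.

Answer: B C

Derivation:
Old gcd = 2; gcd of others (without N[0]) = 2
New gcd for candidate v: gcd(2, v). Preserves old gcd iff gcd(2, v) = 2.
  Option A: v=69, gcd(2,69)=1 -> changes
  Option B: v=62, gcd(2,62)=2 -> preserves
  Option C: v=44, gcd(2,44)=2 -> preserves
  Option D: v=63, gcd(2,63)=1 -> changes
  Option E: v=9, gcd(2,9)=1 -> changes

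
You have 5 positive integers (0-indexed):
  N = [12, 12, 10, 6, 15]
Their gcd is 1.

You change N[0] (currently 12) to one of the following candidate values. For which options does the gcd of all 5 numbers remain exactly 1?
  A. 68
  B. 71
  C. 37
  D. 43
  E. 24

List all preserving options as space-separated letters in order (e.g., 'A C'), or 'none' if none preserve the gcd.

Answer: A B C D E

Derivation:
Old gcd = 1; gcd of others (without N[0]) = 1
New gcd for candidate v: gcd(1, v). Preserves old gcd iff gcd(1, v) = 1.
  Option A: v=68, gcd(1,68)=1 -> preserves
  Option B: v=71, gcd(1,71)=1 -> preserves
  Option C: v=37, gcd(1,37)=1 -> preserves
  Option D: v=43, gcd(1,43)=1 -> preserves
  Option E: v=24, gcd(1,24)=1 -> preserves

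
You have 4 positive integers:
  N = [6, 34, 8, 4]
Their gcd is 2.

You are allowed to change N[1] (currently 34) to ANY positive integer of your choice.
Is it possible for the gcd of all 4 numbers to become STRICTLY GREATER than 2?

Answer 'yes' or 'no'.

Current gcd = 2
gcd of all OTHER numbers (without N[1]=34): gcd([6, 8, 4]) = 2
The new gcd after any change is gcd(2, new_value).
This can be at most 2.
Since 2 = old gcd 2, the gcd can only stay the same or decrease.

Answer: no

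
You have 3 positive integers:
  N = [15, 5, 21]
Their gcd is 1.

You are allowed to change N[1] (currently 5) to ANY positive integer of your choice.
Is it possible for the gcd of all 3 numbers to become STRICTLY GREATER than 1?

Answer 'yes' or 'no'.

Current gcd = 1
gcd of all OTHER numbers (without N[1]=5): gcd([15, 21]) = 3
The new gcd after any change is gcd(3, new_value).
This can be at most 3.
Since 3 > old gcd 1, the gcd CAN increase (e.g., set N[1] = 3).

Answer: yes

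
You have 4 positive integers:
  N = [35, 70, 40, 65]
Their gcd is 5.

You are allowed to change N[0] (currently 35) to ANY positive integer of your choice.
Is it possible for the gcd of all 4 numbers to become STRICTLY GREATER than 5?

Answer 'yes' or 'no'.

Current gcd = 5
gcd of all OTHER numbers (without N[0]=35): gcd([70, 40, 65]) = 5
The new gcd after any change is gcd(5, new_value).
This can be at most 5.
Since 5 = old gcd 5, the gcd can only stay the same or decrease.

Answer: no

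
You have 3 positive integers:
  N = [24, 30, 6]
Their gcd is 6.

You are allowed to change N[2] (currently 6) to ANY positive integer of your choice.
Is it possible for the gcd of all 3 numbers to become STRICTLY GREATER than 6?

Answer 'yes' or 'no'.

Answer: no

Derivation:
Current gcd = 6
gcd of all OTHER numbers (without N[2]=6): gcd([24, 30]) = 6
The new gcd after any change is gcd(6, new_value).
This can be at most 6.
Since 6 = old gcd 6, the gcd can only stay the same or decrease.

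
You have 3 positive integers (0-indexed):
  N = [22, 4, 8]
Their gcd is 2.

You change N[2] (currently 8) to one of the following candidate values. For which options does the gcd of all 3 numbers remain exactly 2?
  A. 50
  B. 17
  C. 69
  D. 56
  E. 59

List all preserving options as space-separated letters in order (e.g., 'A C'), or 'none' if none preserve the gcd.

Old gcd = 2; gcd of others (without N[2]) = 2
New gcd for candidate v: gcd(2, v). Preserves old gcd iff gcd(2, v) = 2.
  Option A: v=50, gcd(2,50)=2 -> preserves
  Option B: v=17, gcd(2,17)=1 -> changes
  Option C: v=69, gcd(2,69)=1 -> changes
  Option D: v=56, gcd(2,56)=2 -> preserves
  Option E: v=59, gcd(2,59)=1 -> changes

Answer: A D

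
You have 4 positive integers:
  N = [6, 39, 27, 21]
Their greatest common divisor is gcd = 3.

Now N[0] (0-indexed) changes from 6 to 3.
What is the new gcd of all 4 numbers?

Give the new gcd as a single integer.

Numbers: [6, 39, 27, 21], gcd = 3
Change: index 0, 6 -> 3
gcd of the OTHER numbers (without index 0): gcd([39, 27, 21]) = 3
New gcd = gcd(g_others, new_val) = gcd(3, 3) = 3

Answer: 3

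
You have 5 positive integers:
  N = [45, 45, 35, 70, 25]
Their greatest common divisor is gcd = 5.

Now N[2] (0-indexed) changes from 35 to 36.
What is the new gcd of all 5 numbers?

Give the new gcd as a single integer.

Numbers: [45, 45, 35, 70, 25], gcd = 5
Change: index 2, 35 -> 36
gcd of the OTHER numbers (without index 2): gcd([45, 45, 70, 25]) = 5
New gcd = gcd(g_others, new_val) = gcd(5, 36) = 1

Answer: 1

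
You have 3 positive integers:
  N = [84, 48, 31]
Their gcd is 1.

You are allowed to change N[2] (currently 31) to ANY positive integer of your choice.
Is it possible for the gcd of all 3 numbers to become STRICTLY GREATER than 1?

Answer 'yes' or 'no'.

Answer: yes

Derivation:
Current gcd = 1
gcd of all OTHER numbers (without N[2]=31): gcd([84, 48]) = 12
The new gcd after any change is gcd(12, new_value).
This can be at most 12.
Since 12 > old gcd 1, the gcd CAN increase (e.g., set N[2] = 12).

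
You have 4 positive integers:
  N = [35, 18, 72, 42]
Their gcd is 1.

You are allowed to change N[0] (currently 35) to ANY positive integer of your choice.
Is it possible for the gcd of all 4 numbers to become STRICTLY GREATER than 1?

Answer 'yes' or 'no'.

Answer: yes

Derivation:
Current gcd = 1
gcd of all OTHER numbers (without N[0]=35): gcd([18, 72, 42]) = 6
The new gcd after any change is gcd(6, new_value).
This can be at most 6.
Since 6 > old gcd 1, the gcd CAN increase (e.g., set N[0] = 6).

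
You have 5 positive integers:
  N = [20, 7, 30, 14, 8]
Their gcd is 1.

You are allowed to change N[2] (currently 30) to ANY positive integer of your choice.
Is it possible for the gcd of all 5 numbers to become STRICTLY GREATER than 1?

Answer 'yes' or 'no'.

Answer: no

Derivation:
Current gcd = 1
gcd of all OTHER numbers (without N[2]=30): gcd([20, 7, 14, 8]) = 1
The new gcd after any change is gcd(1, new_value).
This can be at most 1.
Since 1 = old gcd 1, the gcd can only stay the same or decrease.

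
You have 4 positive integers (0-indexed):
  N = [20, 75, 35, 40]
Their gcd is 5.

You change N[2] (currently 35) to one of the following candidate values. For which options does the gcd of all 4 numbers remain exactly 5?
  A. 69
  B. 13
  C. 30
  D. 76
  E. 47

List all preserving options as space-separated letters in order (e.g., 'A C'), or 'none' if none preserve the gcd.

Answer: C

Derivation:
Old gcd = 5; gcd of others (without N[2]) = 5
New gcd for candidate v: gcd(5, v). Preserves old gcd iff gcd(5, v) = 5.
  Option A: v=69, gcd(5,69)=1 -> changes
  Option B: v=13, gcd(5,13)=1 -> changes
  Option C: v=30, gcd(5,30)=5 -> preserves
  Option D: v=76, gcd(5,76)=1 -> changes
  Option E: v=47, gcd(5,47)=1 -> changes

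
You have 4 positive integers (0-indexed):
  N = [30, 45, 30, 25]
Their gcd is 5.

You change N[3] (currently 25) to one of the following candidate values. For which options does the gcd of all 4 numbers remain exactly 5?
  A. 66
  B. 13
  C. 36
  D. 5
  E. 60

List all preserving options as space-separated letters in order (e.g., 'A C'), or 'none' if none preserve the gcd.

Old gcd = 5; gcd of others (without N[3]) = 15
New gcd for candidate v: gcd(15, v). Preserves old gcd iff gcd(15, v) = 5.
  Option A: v=66, gcd(15,66)=3 -> changes
  Option B: v=13, gcd(15,13)=1 -> changes
  Option C: v=36, gcd(15,36)=3 -> changes
  Option D: v=5, gcd(15,5)=5 -> preserves
  Option E: v=60, gcd(15,60)=15 -> changes

Answer: D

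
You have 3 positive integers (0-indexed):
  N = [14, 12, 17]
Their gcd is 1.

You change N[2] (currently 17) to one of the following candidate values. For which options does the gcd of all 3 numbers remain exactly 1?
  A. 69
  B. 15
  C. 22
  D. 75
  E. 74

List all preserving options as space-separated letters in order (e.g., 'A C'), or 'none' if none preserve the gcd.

Answer: A B D

Derivation:
Old gcd = 1; gcd of others (without N[2]) = 2
New gcd for candidate v: gcd(2, v). Preserves old gcd iff gcd(2, v) = 1.
  Option A: v=69, gcd(2,69)=1 -> preserves
  Option B: v=15, gcd(2,15)=1 -> preserves
  Option C: v=22, gcd(2,22)=2 -> changes
  Option D: v=75, gcd(2,75)=1 -> preserves
  Option E: v=74, gcd(2,74)=2 -> changes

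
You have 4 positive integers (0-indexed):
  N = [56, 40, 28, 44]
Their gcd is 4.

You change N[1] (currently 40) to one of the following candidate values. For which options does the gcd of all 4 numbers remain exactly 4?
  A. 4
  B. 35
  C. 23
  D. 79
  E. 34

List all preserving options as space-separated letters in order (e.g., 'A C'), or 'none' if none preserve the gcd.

Old gcd = 4; gcd of others (without N[1]) = 4
New gcd for candidate v: gcd(4, v). Preserves old gcd iff gcd(4, v) = 4.
  Option A: v=4, gcd(4,4)=4 -> preserves
  Option B: v=35, gcd(4,35)=1 -> changes
  Option C: v=23, gcd(4,23)=1 -> changes
  Option D: v=79, gcd(4,79)=1 -> changes
  Option E: v=34, gcd(4,34)=2 -> changes

Answer: A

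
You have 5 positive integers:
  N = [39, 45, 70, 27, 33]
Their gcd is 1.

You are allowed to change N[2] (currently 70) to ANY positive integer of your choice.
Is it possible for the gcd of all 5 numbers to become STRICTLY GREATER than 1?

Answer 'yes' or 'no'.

Current gcd = 1
gcd of all OTHER numbers (without N[2]=70): gcd([39, 45, 27, 33]) = 3
The new gcd after any change is gcd(3, new_value).
This can be at most 3.
Since 3 > old gcd 1, the gcd CAN increase (e.g., set N[2] = 3).

Answer: yes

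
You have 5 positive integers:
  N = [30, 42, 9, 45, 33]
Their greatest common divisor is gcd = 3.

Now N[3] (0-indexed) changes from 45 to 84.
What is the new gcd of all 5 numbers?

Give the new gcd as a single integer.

Answer: 3

Derivation:
Numbers: [30, 42, 9, 45, 33], gcd = 3
Change: index 3, 45 -> 84
gcd of the OTHER numbers (without index 3): gcd([30, 42, 9, 33]) = 3
New gcd = gcd(g_others, new_val) = gcd(3, 84) = 3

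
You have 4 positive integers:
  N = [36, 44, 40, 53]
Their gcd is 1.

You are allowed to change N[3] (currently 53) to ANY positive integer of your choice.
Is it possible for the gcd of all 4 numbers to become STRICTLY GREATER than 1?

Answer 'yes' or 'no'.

Answer: yes

Derivation:
Current gcd = 1
gcd of all OTHER numbers (without N[3]=53): gcd([36, 44, 40]) = 4
The new gcd after any change is gcd(4, new_value).
This can be at most 4.
Since 4 > old gcd 1, the gcd CAN increase (e.g., set N[3] = 4).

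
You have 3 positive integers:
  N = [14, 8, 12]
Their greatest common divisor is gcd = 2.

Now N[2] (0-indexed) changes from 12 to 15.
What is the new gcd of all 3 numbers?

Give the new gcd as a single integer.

Numbers: [14, 8, 12], gcd = 2
Change: index 2, 12 -> 15
gcd of the OTHER numbers (without index 2): gcd([14, 8]) = 2
New gcd = gcd(g_others, new_val) = gcd(2, 15) = 1

Answer: 1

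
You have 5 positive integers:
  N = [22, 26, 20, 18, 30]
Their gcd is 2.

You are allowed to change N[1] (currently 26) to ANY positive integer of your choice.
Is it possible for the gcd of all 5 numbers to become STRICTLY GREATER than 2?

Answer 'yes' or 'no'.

Answer: no

Derivation:
Current gcd = 2
gcd of all OTHER numbers (without N[1]=26): gcd([22, 20, 18, 30]) = 2
The new gcd after any change is gcd(2, new_value).
This can be at most 2.
Since 2 = old gcd 2, the gcd can only stay the same or decrease.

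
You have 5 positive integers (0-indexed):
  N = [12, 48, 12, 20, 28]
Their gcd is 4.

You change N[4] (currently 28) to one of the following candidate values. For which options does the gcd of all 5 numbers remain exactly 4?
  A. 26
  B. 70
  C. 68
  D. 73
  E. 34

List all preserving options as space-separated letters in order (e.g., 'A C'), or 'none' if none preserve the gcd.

Answer: C

Derivation:
Old gcd = 4; gcd of others (without N[4]) = 4
New gcd for candidate v: gcd(4, v). Preserves old gcd iff gcd(4, v) = 4.
  Option A: v=26, gcd(4,26)=2 -> changes
  Option B: v=70, gcd(4,70)=2 -> changes
  Option C: v=68, gcd(4,68)=4 -> preserves
  Option D: v=73, gcd(4,73)=1 -> changes
  Option E: v=34, gcd(4,34)=2 -> changes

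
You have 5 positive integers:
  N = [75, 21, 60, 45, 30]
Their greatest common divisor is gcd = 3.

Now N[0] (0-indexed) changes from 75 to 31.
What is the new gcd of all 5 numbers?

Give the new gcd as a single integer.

Answer: 1

Derivation:
Numbers: [75, 21, 60, 45, 30], gcd = 3
Change: index 0, 75 -> 31
gcd of the OTHER numbers (without index 0): gcd([21, 60, 45, 30]) = 3
New gcd = gcd(g_others, new_val) = gcd(3, 31) = 1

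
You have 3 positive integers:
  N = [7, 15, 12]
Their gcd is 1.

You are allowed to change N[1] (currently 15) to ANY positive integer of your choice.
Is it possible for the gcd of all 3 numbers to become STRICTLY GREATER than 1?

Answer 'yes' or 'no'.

Current gcd = 1
gcd of all OTHER numbers (without N[1]=15): gcd([7, 12]) = 1
The new gcd after any change is gcd(1, new_value).
This can be at most 1.
Since 1 = old gcd 1, the gcd can only stay the same or decrease.

Answer: no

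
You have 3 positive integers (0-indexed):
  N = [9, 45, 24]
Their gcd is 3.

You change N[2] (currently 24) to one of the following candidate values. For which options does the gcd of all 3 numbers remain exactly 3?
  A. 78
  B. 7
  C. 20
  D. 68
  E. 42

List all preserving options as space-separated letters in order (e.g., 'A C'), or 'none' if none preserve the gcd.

Old gcd = 3; gcd of others (without N[2]) = 9
New gcd for candidate v: gcd(9, v). Preserves old gcd iff gcd(9, v) = 3.
  Option A: v=78, gcd(9,78)=3 -> preserves
  Option B: v=7, gcd(9,7)=1 -> changes
  Option C: v=20, gcd(9,20)=1 -> changes
  Option D: v=68, gcd(9,68)=1 -> changes
  Option E: v=42, gcd(9,42)=3 -> preserves

Answer: A E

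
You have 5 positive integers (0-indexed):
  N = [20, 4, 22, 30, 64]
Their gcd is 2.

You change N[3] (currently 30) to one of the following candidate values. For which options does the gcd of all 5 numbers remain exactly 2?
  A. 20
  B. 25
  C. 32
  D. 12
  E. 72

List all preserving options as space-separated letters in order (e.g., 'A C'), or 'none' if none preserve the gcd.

Answer: A C D E

Derivation:
Old gcd = 2; gcd of others (without N[3]) = 2
New gcd for candidate v: gcd(2, v). Preserves old gcd iff gcd(2, v) = 2.
  Option A: v=20, gcd(2,20)=2 -> preserves
  Option B: v=25, gcd(2,25)=1 -> changes
  Option C: v=32, gcd(2,32)=2 -> preserves
  Option D: v=12, gcd(2,12)=2 -> preserves
  Option E: v=72, gcd(2,72)=2 -> preserves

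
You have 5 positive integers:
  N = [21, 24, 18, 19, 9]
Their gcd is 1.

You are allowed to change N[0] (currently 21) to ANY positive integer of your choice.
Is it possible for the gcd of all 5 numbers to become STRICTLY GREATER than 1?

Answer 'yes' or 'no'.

Current gcd = 1
gcd of all OTHER numbers (without N[0]=21): gcd([24, 18, 19, 9]) = 1
The new gcd after any change is gcd(1, new_value).
This can be at most 1.
Since 1 = old gcd 1, the gcd can only stay the same or decrease.

Answer: no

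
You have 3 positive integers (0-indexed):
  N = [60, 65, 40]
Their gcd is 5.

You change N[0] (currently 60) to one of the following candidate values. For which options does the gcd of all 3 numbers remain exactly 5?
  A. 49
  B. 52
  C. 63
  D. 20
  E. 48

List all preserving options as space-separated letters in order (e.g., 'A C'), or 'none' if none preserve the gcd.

Old gcd = 5; gcd of others (without N[0]) = 5
New gcd for candidate v: gcd(5, v). Preserves old gcd iff gcd(5, v) = 5.
  Option A: v=49, gcd(5,49)=1 -> changes
  Option B: v=52, gcd(5,52)=1 -> changes
  Option C: v=63, gcd(5,63)=1 -> changes
  Option D: v=20, gcd(5,20)=5 -> preserves
  Option E: v=48, gcd(5,48)=1 -> changes

Answer: D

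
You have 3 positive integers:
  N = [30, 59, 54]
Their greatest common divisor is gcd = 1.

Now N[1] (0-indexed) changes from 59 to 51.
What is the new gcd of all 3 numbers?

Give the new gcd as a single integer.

Answer: 3

Derivation:
Numbers: [30, 59, 54], gcd = 1
Change: index 1, 59 -> 51
gcd of the OTHER numbers (without index 1): gcd([30, 54]) = 6
New gcd = gcd(g_others, new_val) = gcd(6, 51) = 3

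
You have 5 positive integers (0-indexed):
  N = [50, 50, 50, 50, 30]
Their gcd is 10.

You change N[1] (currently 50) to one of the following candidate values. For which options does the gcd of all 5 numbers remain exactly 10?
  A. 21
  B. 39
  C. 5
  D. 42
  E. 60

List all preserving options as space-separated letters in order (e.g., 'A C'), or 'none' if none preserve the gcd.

Answer: E

Derivation:
Old gcd = 10; gcd of others (without N[1]) = 10
New gcd for candidate v: gcd(10, v). Preserves old gcd iff gcd(10, v) = 10.
  Option A: v=21, gcd(10,21)=1 -> changes
  Option B: v=39, gcd(10,39)=1 -> changes
  Option C: v=5, gcd(10,5)=5 -> changes
  Option D: v=42, gcd(10,42)=2 -> changes
  Option E: v=60, gcd(10,60)=10 -> preserves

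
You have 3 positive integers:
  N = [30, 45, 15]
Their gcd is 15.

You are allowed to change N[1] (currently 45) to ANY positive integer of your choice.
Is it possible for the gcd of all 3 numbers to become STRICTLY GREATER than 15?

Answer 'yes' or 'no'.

Current gcd = 15
gcd of all OTHER numbers (without N[1]=45): gcd([30, 15]) = 15
The new gcd after any change is gcd(15, new_value).
This can be at most 15.
Since 15 = old gcd 15, the gcd can only stay the same or decrease.

Answer: no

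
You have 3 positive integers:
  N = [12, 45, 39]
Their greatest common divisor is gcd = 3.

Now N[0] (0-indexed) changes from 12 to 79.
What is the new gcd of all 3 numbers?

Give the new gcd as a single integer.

Numbers: [12, 45, 39], gcd = 3
Change: index 0, 12 -> 79
gcd of the OTHER numbers (without index 0): gcd([45, 39]) = 3
New gcd = gcd(g_others, new_val) = gcd(3, 79) = 1

Answer: 1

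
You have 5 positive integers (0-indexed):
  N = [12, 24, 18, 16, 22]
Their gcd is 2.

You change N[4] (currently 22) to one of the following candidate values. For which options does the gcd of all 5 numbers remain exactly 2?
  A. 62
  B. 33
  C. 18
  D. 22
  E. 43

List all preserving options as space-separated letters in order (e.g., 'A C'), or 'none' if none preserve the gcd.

Old gcd = 2; gcd of others (without N[4]) = 2
New gcd for candidate v: gcd(2, v). Preserves old gcd iff gcd(2, v) = 2.
  Option A: v=62, gcd(2,62)=2 -> preserves
  Option B: v=33, gcd(2,33)=1 -> changes
  Option C: v=18, gcd(2,18)=2 -> preserves
  Option D: v=22, gcd(2,22)=2 -> preserves
  Option E: v=43, gcd(2,43)=1 -> changes

Answer: A C D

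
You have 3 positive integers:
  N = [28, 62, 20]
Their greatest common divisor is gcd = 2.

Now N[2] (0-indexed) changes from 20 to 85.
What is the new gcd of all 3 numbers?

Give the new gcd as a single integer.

Answer: 1

Derivation:
Numbers: [28, 62, 20], gcd = 2
Change: index 2, 20 -> 85
gcd of the OTHER numbers (without index 2): gcd([28, 62]) = 2
New gcd = gcd(g_others, new_val) = gcd(2, 85) = 1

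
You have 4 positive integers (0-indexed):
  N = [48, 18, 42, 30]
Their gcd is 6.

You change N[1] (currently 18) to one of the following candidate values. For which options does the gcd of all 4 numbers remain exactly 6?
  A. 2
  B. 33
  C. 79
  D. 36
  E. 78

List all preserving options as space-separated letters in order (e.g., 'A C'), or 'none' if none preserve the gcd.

Old gcd = 6; gcd of others (without N[1]) = 6
New gcd for candidate v: gcd(6, v). Preserves old gcd iff gcd(6, v) = 6.
  Option A: v=2, gcd(6,2)=2 -> changes
  Option B: v=33, gcd(6,33)=3 -> changes
  Option C: v=79, gcd(6,79)=1 -> changes
  Option D: v=36, gcd(6,36)=6 -> preserves
  Option E: v=78, gcd(6,78)=6 -> preserves

Answer: D E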